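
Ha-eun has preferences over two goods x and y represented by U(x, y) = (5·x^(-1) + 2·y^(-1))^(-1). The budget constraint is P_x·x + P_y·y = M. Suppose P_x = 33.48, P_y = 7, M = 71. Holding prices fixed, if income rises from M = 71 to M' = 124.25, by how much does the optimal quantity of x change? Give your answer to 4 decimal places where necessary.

Δx* = 1.2337

With the ratio pinned down, the budget gives x* = M/(P_x + P_y·(y/x)) and y* = (y/x)·x*.
Numerically y/x = 1.383164, so x* = 71/(33.48 + 7·1.383164) = 1.645.
At M' = 124.25: x* = 2.8787. Change: 2.8787 − 1.645 = 1.2337.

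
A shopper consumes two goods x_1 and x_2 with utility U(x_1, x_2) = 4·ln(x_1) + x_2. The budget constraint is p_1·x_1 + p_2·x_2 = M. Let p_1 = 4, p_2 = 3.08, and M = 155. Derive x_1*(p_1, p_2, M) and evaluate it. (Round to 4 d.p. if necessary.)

x_1* = 3.08

MU_x_1 = 4/x_1, MU_x_2 = 1. Tangency: 4/x_1 = p_1/p_2.
So x_1*(p_1,p_2) = 4·p_2/p_1, independent of income; and x_2* = (M − 4·p_2)/p_2.
At the given prices: x_1* = 4·3.08/4 = 3.08.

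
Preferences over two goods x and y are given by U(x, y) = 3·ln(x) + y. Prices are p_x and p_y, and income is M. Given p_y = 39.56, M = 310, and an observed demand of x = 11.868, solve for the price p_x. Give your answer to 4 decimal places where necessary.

Set MRS = p_x/p_y: (3/x)/1 = p_x/p_y.
So x*(p_x,p_y) = 3·p_y/p_x, independent of income; and y* = (M − 3·p_y)/p_y.
Set x* = 11.868 in the demand function and solve for p_x: p_x = 10.

p_x = 10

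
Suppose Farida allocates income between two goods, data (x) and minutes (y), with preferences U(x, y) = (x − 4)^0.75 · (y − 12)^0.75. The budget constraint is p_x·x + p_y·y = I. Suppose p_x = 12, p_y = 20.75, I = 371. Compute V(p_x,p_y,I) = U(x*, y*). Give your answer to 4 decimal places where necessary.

This is Cobb-Douglas in (x−4, y−12): tangency gives 0.75·p_y·(y−12) = 0.75·p_x·(x−4).
After buying the subsistence bundle (4, 12), a share 0.5 of the remaining income goes to x: x* = 4 + 0.5·(I − 4p_x − 12p_y)/p_x.
Discretionary income = 371 − 4·12 − 12·20.75 = 74; x* = 4 + 0.5·74/12 = 7.0833; y* = 12 + 0.5·74/20.75 = 13.7831.
Utility at the optimum: U(7.0833, 13.7831) = 3.5905.

V = 3.5905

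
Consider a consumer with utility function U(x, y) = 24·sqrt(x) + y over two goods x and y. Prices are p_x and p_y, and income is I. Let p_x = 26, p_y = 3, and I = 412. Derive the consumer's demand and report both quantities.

x* = 1.9172, y* = 120.7179

Set MRS = p_x/p_y: 12·x^(−1/2) = p_x/p_y.
Thus x* = (12·p_y/p_x)² — independent of I — with the rest of income spent on y.
Plugging in: x* = (12·3/26)² = 1.9172, y* = 120.7179.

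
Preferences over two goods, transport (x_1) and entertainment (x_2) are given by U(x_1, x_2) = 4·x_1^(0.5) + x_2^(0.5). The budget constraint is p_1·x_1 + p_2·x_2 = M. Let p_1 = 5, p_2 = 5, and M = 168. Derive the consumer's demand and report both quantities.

x_1* = 31.6235, x_2* = 1.9765

MU_x_1 ∝ 4·x_1^(-0.5), MU_x_2 ∝ x_2^(-0.5), so MRS = 4·(x_2/x_1)^(0.5) = p_1/p_2.
Hence x_2/x_1 = ((1/4)·p_1/p_2)^(1/(0.5)), i.e. raised to the 2 power.
With the ratio pinned down, the budget gives x_1* = M/(p_1 + p_2·(x_2/x_1)) and x_2* = (x_2/x_1)·x_1*.
Numerically x_2/x_1 = 0.0625, so x_1* = 168/(5 + 5·0.0625) = 31.6235 and x_2* = 0.0625·31.6235 = 1.9765.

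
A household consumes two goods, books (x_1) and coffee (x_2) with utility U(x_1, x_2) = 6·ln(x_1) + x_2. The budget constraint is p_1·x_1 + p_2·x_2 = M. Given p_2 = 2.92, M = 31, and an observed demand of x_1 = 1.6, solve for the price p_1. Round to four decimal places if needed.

MU_x_1 = 6/x_1, MU_x_2 = 1. Tangency: 6/x_1 = p_1/p_2.
So x_1*(p_1,p_2) = 6·p_2/p_1, independent of income; and x_2* = (M − 6·p_2)/p_2.
Set x_1* = 1.6 in the demand function and solve for p_1: p_1 = 10.95.

p_1 = 10.95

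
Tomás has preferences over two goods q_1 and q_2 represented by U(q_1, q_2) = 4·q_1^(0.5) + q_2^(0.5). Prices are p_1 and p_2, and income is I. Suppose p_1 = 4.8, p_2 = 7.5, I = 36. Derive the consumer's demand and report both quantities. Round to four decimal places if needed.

q_1* = 7.2115, q_2* = 0.1846

From the CES first-order condition, 4·(q_2/q_1)^(0.5) = p_1/p_2.
Solve for the ratio: q_2/q_1 = [(1/4)·p_1/p_2]^(2).
Substitute q_2 = (q_2/q_1)·q_1 into the budget: q_1* = I/(p_1 + p_2·(q_2/q_1)).
Numerically q_2/q_1 = 0.0256, so q_1* = 36/(4.8 + 7.5·0.0256) = 7.2115 and q_2* = 0.0256·7.2115 = 0.1846.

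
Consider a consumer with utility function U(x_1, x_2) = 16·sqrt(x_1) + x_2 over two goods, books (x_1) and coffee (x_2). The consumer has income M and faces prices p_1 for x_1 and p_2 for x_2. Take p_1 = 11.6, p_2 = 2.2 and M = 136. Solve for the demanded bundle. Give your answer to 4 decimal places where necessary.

x_1* = 2.302, x_2* = 49.6803

Utility is quasi-linear in x_2; the FOC for x_1 is 8/√x_1 = p_1/p_2.
Thus x_1* = (8·p_2/p_1)² — independent of M — with the rest of income spent on x_2.
Plugging in: x_1* = (8·2.2/11.6)² = 2.302, x_2* = 49.6803.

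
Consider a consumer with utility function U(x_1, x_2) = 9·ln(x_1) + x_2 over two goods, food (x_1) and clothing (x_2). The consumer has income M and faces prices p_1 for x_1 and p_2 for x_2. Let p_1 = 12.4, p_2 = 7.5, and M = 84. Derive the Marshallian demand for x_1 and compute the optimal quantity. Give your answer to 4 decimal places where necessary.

x_1* = 5.4435

Set MRS = p_1/p_2: (9/x_1)/1 = p_1/p_2.
So x_1*(p_1,p_2) = 9·p_2/p_1, independent of income; and x_2* = (M − 9·p_2)/p_2.
At the given prices: x_1* = 9·7.5/12.4 = 5.4435.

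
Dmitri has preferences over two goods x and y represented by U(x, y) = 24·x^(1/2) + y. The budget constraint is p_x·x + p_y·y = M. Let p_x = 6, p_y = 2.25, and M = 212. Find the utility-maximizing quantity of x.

x* = 20.25

Set MRS = p_x/p_y: 12·x^(−1/2) = p_x/p_y.
Solve: √x = 12·p_y/p_x, so x*(p_x,p_y) = (12·p_y/p_x)², and y* = (M − p_x·x*)/p_y.
Plugging in: x* = (12·2.25/6)² = 20.25.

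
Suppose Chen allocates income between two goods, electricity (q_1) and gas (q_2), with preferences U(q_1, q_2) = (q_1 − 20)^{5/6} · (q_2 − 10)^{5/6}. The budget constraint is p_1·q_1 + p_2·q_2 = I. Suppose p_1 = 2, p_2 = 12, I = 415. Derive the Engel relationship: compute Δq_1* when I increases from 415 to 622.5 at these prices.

MRS = (q_2−10)/(q_1−20). Tangency with p_1/p_2 gives q_2−10 = (p_1/p_2)·(q_1−20).
After buying the subsistence bundle (20, 10), a share 0.5 of the remaining income goes to q_1: q_1* = 20 + 0.5·(I − 20p_1 − 10p_2)/p_1.
Discretionary income = 415 − 20·2 − 10·12 = 255; q_1* = 20 + 0.5·255/2 = 83.75.
At I' = 622.5: q_1* = 135.625. Change: 135.625 − 83.75 = 51.875.

Δq_1* = 51.875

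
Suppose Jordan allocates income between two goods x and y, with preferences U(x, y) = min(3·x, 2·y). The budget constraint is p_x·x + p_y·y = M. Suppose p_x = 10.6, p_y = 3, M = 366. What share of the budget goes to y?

Leontief preferences: the optimum is at the kink where x/2 = y/3, i.e. y = (3/2)·x.
Budget: p_x·x + p_y·(3/2)·x = M, so (2·p_x + 3·p_y)·x = 2·M.
Demand: x*(p_x,p_y,M) = 2·M/(2·p_x + 3·p_y), y* = 3·M/(2·p_x + 3·p_y).
Here 2·10.6 + 3·3 = 30.2, giving x* = 24.2384 and y* = 36.3576.
Expenditure on y: 3·36.3576 = 109.0728; share = 0.298.

share on y = 0.298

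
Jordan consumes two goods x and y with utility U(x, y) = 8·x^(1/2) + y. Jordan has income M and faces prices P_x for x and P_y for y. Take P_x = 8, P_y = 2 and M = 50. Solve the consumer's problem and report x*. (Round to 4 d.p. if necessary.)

x* = 1

MU_x = 4/√x, MU_y = 1. Tangency: 4/√x = P_x/P_y.
Solve: √x = 4·P_y/P_x, so x*(P_x,P_y) = (4·P_y/P_x)², and y* = (M − P_x·x*)/P_y.
Plugging in: x* = (4·2/8)² = 1.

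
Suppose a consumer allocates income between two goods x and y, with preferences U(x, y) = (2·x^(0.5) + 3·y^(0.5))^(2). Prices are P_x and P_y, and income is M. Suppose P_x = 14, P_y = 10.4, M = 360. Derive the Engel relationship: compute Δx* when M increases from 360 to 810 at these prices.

MRS = MU_x/MU_y = (2/3)·(y/x)^(0.5). Set equal to P_x/P_y.
Hence y/x = ((3/2)·P_x/P_y)^(1/(0.5)), i.e. raised to the 2 power.
Substitute y = (y/x)·x into the budget: x* = M/(P_x + P_y·(y/x)).
Numerically y/x = 4.077293, so x* = 360/(14 + 10.4·4.077293) = 6.3825.
At M' = 810: x* = 14.3607. Change: 14.3607 − 6.3825 = 7.9782.

Δx* = 7.9782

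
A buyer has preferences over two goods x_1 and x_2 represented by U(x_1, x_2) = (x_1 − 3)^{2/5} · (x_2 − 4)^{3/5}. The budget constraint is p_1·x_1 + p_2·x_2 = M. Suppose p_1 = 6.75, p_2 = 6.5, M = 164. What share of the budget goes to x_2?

share on x_2 = 0.5893

Let x_1' = x_1−3, x_2' = x_2−4. MRS = (2/3)·x_2'/x_1' = p_1/p_2.
Substituting into the budget: x_1* = 3 + 0.4·(M − 3·p_1 − 4·p_2)/p_1, and x_2* = 4 + 0.6·(…)/p_2.
Discretionary income = 164 − 3·6.75 − 4·6.5 = 117.75; x_1* = 3 + 0.4·117.75/6.75 = 9.9778; x_2* = 4 + 0.6·117.75/6.5 = 14.8692.
Expenditure on x_2: 6.5·14.8692 = 96.65; share = 0.5893.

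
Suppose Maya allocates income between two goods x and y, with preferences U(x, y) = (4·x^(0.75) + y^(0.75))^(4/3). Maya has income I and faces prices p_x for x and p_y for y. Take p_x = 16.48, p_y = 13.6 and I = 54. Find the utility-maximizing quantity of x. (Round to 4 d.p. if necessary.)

From the CES first-order condition, 4·(y/x)^(0.25) = p_x/p_y.
Solve for the ratio: y/x = [(1/4)·p_x/p_y]^(4).
With the ratio pinned down, the budget gives x* = I/(p_x + p_y·(y/x)) and y* = (y/x)·x*.
Numerically y/x = 0.008422, so x* = 54/(16.48 + 13.6·0.008422) = 3.2541.

x* = 3.2541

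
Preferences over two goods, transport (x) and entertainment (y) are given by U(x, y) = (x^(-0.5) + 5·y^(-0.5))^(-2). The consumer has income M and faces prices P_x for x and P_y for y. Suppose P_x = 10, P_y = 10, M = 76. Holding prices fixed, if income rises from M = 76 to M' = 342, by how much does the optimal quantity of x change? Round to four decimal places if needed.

Δx* = 6.7788

From the CES first-order condition, (1/5)·(y/x)^(1.5) = P_x/P_y.
Hence y/x = (5·P_x/P_y)^(1/(1.5)), i.e. raised to the 2/3 power.
Substitute y = (y/x)·x into the budget: x* = M/(P_x + P_y·(y/x)).
Numerically y/x = 2.924018, so x* = 76/(10 + 10·2.924018) = 1.9368.
At M' = 342: x* = 8.7156. Change: 8.7156 − 1.9368 = 6.7788.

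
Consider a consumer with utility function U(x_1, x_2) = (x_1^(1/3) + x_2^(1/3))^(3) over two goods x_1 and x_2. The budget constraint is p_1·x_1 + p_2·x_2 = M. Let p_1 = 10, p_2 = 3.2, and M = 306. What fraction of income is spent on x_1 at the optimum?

share on x_1 = 0.3613

MU_x_1 ∝ x_1^(-2/3), MU_x_2 ∝ x_2^(-2/3), so MRS = (x_2/x_1)^(2/3) = p_1/p_2.
Solve for the ratio: x_2/x_1 = [p_1/p_2]^(1.5).
With the ratio pinned down, the budget gives x_1* = M/(p_1 + p_2·(x_2/x_1)) and x_2* = (x_2/x_1)·x_1*.
Numerically x_2/x_1 = 5.524272, so x_1* = 306/(10 + 3.2·5.524272) = 11.0558 and x_2* = 5.524272·11.0558 = 61.0755.
Expenditure on x_1: 10·11.0558 = 110.5584; share = 0.3613.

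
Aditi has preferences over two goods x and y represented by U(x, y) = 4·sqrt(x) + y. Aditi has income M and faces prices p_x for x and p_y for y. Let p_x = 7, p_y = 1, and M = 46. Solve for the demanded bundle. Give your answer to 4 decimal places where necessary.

x* = 0.0816, y* = 45.4286

Utility is quasi-linear in y; the FOC for x is 2/√x = p_x/p_y.
Thus x* = (2·p_y/p_x)² — independent of M — with the rest of income spent on y.
Plugging in: x* = (2·1/7)² = 0.0816, y* = 45.4286.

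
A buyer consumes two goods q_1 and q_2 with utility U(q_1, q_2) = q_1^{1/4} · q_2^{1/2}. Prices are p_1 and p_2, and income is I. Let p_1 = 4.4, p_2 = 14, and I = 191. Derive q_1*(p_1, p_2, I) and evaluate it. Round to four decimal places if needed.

MU_q_1/MU_q_2 = (0.25·q_2)/(0.5·q_1); tangency sets this equal to p_1/p_2.
Rearranging, p_2·q_2 = 2·p_1·q_1. Substituting into the budget gives p_1·q_1·(1 + 2) = I.
Demand: q_1*(p_1,p_2,I) = 1/3·I/p_1 and q_2* = 2/3·I/p_2.
At p_1=4.4, p_2=14, I=191: q_1* = 1/3·191/4.4 = 14.4697.

q_1* = 14.4697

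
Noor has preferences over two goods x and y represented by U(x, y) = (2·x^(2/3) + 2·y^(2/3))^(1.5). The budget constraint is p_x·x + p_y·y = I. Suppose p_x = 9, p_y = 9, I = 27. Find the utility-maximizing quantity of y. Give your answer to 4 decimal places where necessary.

y* = 1.5

From the CES first-order condition, (y/x)^(1/3) = p_x/p_y.
Hence y/x = (p_x/p_y)^(1/(1/3)), i.e. raised to the 3 power.
Substitute y = (y/x)·x into the budget: x* = I/(p_x + p_y·(y/x)).
Numerically y/x = 1, so x* = 27/(9 + 9·1) = 1.5 and y* = 1·1.5 = 1.5.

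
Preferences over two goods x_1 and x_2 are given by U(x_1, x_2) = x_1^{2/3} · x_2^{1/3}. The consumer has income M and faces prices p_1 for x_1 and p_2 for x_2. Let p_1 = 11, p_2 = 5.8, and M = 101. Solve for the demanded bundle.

MU_x_1/MU_x_2 = (2/3·x_2)/(1/3·x_1); tangency sets this equal to p_1/p_2.
So 2/3·p_2·x_2 = 1/3·p_1·x_1; combined with the budget, a share 2/3 of income goes to x_1.
Demand: x_1*(p_1,p_2,M) = 2/3·M/p_1 and x_2* = 1/3·M/p_2.
At p_1=11, p_2=5.8, M=101: x_1* = 2/3·101/11 = 6.1212, x_2* = 5.8046.

x_1* = 6.1212, x_2* = 5.8046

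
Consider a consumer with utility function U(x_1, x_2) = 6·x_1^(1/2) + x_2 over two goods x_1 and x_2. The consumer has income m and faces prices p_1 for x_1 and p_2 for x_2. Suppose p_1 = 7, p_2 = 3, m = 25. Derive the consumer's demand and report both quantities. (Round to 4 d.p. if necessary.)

x_1* = 1.6531, x_2* = 4.4762

MU_x_1 = 3/√x_1, MU_x_2 = 1. Tangency: 3/√x_1 = p_1/p_2.
Solve: √x_1 = 3·p_2/p_1, so x_1*(p_1,p_2) = (3·p_2/p_1)², and x_2* = (m − p_1·x_1*)/p_2.
Plugging in: x_1* = (3·3/7)² = 1.6531, x_2* = 4.4762.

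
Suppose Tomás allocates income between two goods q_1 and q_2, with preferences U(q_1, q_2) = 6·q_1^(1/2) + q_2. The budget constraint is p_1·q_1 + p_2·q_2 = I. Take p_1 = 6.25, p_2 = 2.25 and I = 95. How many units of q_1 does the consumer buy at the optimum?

q_1* = 1.1664

Utility is quasi-linear in q_2; the FOC for q_1 is 3/√q_1 = p_1/p_2.
Solve: √q_1 = 3·p_2/p_1, so q_1*(p_1,p_2) = (3·p_2/p_1)², and q_2* = (I − p_1·q_1*)/p_2.
Plugging in: q_1* = (3·2.25/6.25)² = 1.1664.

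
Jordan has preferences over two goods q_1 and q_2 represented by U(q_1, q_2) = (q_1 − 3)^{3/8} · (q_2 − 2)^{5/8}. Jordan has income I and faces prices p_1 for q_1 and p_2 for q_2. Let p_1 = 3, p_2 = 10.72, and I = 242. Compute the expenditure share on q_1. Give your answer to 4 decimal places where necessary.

MRS = (3/5)·(q_2−2)/(q_1−3). Tangency with p_1/p_2 gives q_2−2 = (5/3)·(p_1/p_2)·(q_1−3).
After buying the subsistence bundle (3, 2), a share 0.375 of the remaining income goes to q_1: q_1* = 3 + 0.375·(I − 3p_1 − 2p_2)/p_1.
Discretionary income = 242 − 3·3 − 2·10.72 = 211.56; q_1* = 3 + 0.375·211.56/3 = 29.445; q_2* = 2 + 0.625·211.56/10.72 = 14.3344.
Expenditure on q_1: 3·29.445 = 88.335; share = 0.365.

share on q_1 = 0.365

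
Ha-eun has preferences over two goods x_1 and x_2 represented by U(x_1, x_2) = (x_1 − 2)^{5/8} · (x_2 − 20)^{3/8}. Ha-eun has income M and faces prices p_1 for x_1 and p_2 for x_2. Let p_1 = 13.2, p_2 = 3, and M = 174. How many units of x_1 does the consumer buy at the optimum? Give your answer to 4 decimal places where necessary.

x_1* = 6.1477

Let x_1' = x_1−2, x_2' = x_2−20. MRS = (5/3)·x_2'/x_1' = p_1/p_2.
After buying the subsistence bundle (2, 20), a share 0.625 of the remaining income goes to x_1: x_1* = 2 + 0.625·(M − 2p_1 − 20p_2)/p_1.
Discretionary income = 174 − 2·13.2 − 20·3 = 87.6; x_1* = 2 + 0.625·87.6/13.2 = 6.1477.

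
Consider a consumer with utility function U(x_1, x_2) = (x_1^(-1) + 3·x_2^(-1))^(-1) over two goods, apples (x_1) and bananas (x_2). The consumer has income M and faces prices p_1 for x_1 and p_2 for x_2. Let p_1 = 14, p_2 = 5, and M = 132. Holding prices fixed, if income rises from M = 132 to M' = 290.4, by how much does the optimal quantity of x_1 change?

MRS = MU_x_1/MU_x_2 = (1/3)·(x_2/x_1)^(2). Set equal to p_1/p_2.
Solve for the ratio: x_2/x_1 = [3·p_1/p_2]^(0.5).
Substitute x_2 = (x_2/x_1)·x_1 into the budget: x_1* = M/(p_1 + p_2·(x_2/x_1)).
Numerically x_2/x_1 = 2.898275, so x_1* = 132/(14 + 5·2.898275) = 4.633.
At M' = 290.4: x_1* = 10.1926. Change: 10.1926 − 4.633 = 5.5596.

Δx_1* = 5.5596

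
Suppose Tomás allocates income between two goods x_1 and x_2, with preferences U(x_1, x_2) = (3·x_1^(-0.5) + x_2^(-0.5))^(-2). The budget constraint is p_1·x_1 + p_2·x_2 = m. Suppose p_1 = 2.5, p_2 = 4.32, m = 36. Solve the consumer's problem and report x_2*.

Substitute x_2 = (x_2/x_1)·x_1 into the budget: x_1* = m/(p_1 + p_2·(x_2/x_1)).
Numerically x_2/x_1 = 0.333854, so x_1* = 36/(2.5 + 4.32·0.333854) = 9.1318 and x_2* = 0.333854·9.1318 = 3.0487.

x_2* = 3.0487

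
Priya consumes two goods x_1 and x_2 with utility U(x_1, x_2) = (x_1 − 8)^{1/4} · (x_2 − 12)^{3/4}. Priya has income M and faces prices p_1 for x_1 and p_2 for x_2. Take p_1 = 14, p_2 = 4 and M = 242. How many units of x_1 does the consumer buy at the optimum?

MRS = (1/3)·(x_2−12)/(x_1−8). Tangency with p_1/p_2 gives x_2−12 = 3·(p_1/p_2)·(x_1−8).
After buying the subsistence bundle (8, 12), a share 0.25 of the remaining income goes to x_1: x_1* = 8 + 0.25·(M − 8p_1 − 12p_2)/p_1.
Discretionary income = 242 − 8·14 − 12·4 = 82; x_1* = 8 + 0.25·82/14 = 9.4643.

x_1* = 9.4643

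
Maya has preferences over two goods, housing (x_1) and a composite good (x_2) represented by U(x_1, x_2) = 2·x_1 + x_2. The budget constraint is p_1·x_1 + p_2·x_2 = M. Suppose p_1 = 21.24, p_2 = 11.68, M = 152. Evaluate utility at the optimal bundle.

x_1 gives more utility per dollar, so spend all income on x_1: x_1* = M/p_1, x_2* = 0.
Numerically: x_1* = 7.1563, x_2* = 0.
Utility at the optimum: U(7.1563, 0) = 14.3126.

V = 14.3126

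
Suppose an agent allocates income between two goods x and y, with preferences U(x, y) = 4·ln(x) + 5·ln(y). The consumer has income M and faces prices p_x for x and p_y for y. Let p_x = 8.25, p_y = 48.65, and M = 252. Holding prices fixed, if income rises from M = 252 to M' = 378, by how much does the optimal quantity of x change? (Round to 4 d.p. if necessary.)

MU_x/MU_y = (4·y)/(5·x); tangency sets this equal to p_x/p_y.
Rearranging, p_y·y = (5/4)·p_x·x. Substituting into the budget gives p_x·x·(1 + (5/4)) = M.
Demand: x*(p_x,p_y,M) = 4/9·M/p_x and y* = 5/9·M/p_y.
At p_x=8.25, p_y=48.65, M=252: x* = 4/9·252/8.25 = 13.5758.
At M' = 378: x* = 20.3636. Change: 20.3636 − 13.5758 = 6.7879.

Δx* = 6.7879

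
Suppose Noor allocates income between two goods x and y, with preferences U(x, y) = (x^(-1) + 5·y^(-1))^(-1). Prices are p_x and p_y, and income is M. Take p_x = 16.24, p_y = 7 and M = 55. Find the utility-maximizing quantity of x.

With the ratio pinned down, the budget gives x* = M/(p_x + p_y·(y/x)) and y* = (y/x)·x*.
Numerically y/x = 3.405877, so x* = 55/(16.24 + 7·3.405877) = 1.3722.

x* = 1.3722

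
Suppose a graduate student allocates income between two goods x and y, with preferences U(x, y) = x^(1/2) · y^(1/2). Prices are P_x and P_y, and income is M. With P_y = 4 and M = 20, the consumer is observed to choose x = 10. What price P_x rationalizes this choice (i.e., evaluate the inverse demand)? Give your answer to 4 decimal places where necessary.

Tangency: MRS = y/x = P_x/P_y.
Rearranging, P_y·y = P_x·x. Substituting into the budget gives P_x·x·(1 + 1) = M.
Demand: x*(P_x,P_y,M) = 0.5·M/P_x and y* = 0.5·M/P_y.
Set x* = 10 in the demand function and solve for P_x: P_x = 1.

P_x = 1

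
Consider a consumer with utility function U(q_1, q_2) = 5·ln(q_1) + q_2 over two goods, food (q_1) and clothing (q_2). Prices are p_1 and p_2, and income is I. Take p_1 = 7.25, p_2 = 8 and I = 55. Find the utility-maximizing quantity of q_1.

MU_q_1 = 5/q_1, MU_q_2 = 1. Tangency: 5/q_1 = p_1/p_2.
So q_1*(p_1,p_2) = 5·p_2/p_1, independent of income; and q_2* = (I − 5·p_2)/p_2.
At the given prices: q_1* = 5·8/7.25 = 5.5172.

q_1* = 5.5172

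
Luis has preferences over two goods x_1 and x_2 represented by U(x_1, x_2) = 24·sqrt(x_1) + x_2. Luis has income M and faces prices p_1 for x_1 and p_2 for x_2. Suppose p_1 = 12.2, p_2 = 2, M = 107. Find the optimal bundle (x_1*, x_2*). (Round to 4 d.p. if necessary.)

Thus x_1* = (12·p_2/p_1)² — independent of M — with the rest of income spent on x_2.
Plugging in: x_1* = (12·2/12.2)² = 3.8699, x_2* = 29.8934.

x_1* = 3.8699, x_2* = 29.8934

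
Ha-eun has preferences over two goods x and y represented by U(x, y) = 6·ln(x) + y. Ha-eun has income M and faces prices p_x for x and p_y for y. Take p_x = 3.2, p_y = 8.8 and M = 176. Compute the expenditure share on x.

At the given prices: x* = 6·8.8/3.2 = 16.5, and y* = 14.
Expenditure on x: 3.2·16.5 = 52.8; share = 0.3.

share on x = 0.3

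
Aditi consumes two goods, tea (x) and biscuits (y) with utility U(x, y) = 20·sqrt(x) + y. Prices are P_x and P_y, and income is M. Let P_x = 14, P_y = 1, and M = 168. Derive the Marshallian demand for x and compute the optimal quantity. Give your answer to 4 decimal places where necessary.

Set MRS = P_x/P_y: 10·x^(−1/2) = P_x/P_y.
Solve: √x = 10·P_y/P_x, so x*(P_x,P_y) = (10·P_y/P_x)², and y* = (M − P_x·x*)/P_y.
Plugging in: x* = (10·1/14)² = 0.5102.

x* = 0.5102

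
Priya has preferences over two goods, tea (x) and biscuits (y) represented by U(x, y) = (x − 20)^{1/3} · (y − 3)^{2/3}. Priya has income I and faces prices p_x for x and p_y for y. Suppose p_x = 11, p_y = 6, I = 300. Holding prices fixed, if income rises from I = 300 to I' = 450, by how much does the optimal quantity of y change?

Δy* = 16.6667

Let x' = x−20, y' = y−3. MRS = (1/2)·y'/x' = p_x/p_y.
After buying the subsistence bundle (20, 3), a share 1/3 of the remaining income goes to x: x* = 20 + 1/3·(I − 20p_x − 3p_y)/p_x.
Discretionary income = 300 − 20·11 − 3·6 = 62; y* = 3 + 2/3·62/6 = 9.8889.
At I' = 450: y* = 26.5556. Change: 26.5556 − 9.8889 = 16.6667.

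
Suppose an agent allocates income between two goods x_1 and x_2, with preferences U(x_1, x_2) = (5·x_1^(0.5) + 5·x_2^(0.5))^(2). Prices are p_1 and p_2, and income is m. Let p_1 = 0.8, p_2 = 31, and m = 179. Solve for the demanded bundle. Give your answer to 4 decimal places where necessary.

From the CES first-order condition, (x_2/x_1)^(0.5) = p_1/p_2.
Solve for the ratio: x_2/x_1 = [p_1/p_2]^(2).
Substitute x_2 = (x_2/x_1)·x_1 into the budget: x_1* = m/(p_1 + p_2·(x_2/x_1)).
Numerically x_2/x_1 = 0.000666, so x_1* = 179/(0.8 + 31·0.000666) = 218.1211 and x_2* = 0.000666·218.1211 = 0.1453.

x_1* = 218.1211, x_2* = 0.1453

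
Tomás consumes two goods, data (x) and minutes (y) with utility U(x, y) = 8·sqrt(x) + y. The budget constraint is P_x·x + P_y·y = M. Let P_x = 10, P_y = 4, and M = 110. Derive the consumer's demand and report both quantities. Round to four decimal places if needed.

MU_x = 4/√x, MU_y = 1. Tangency: 4/√x = P_x/P_y.
Solve: √x = 4·P_y/P_x, so x*(P_x,P_y) = (4·P_y/P_x)², and y* = (M − P_x·x*)/P_y.
Plugging in: x* = (4·4/10)² = 2.56, y* = 21.1.

x* = 2.56, y* = 21.1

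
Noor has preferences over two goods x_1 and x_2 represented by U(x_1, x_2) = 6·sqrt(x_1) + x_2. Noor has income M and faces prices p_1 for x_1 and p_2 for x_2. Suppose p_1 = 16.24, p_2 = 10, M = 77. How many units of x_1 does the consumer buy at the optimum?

Utility is quasi-linear in x_2; the FOC for x_1 is 3/√x_1 = p_1/p_2.
Solve: √x_1 = 3·p_2/p_1, so x_1*(p_1,p_2) = (3·p_2/p_1)², and x_2* = (M − p_1·x_1*)/p_2.
Plugging in: x_1* = (3·10/16.24)² = 3.4125.

x_1* = 3.4125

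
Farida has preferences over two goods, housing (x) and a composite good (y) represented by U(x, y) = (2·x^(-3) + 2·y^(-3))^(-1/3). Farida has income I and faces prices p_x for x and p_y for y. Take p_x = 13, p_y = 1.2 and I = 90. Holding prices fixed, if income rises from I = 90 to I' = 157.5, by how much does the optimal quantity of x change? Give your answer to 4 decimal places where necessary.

Δx* = 4.4475

From the CES first-order condition, (y/x)^(4) = p_x/p_y.
Solve for the ratio: y/x = [p_x/p_y]^(0.25).
With the ratio pinned down, the budget gives x* = I/(p_x + p_y·(y/x)) and y* = (y/x)·x*.
Numerically y/x = 1.814222, so x* = 90/(13 + 1.2·1.814222) = 5.93.
At I' = 157.5: x* = 10.3775. Change: 10.3775 − 5.93 = 4.4475.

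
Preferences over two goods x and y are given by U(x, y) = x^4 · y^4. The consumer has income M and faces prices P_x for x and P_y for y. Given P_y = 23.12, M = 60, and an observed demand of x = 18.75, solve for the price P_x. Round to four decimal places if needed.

P_x = 1.6

MU_x/MU_y = (4·y)/(4·x); tangency sets this equal to P_x/P_y.
Rearranging, P_y·y = P_x·x. Substituting into the budget gives P_x·x·(1 + 1) = M.
Demand: x*(P_x,P_y,M) = 0.5·M/P_x and y* = 0.5·M/P_y.
Set x* = 18.75 in the demand function and solve for P_x: P_x = 1.6.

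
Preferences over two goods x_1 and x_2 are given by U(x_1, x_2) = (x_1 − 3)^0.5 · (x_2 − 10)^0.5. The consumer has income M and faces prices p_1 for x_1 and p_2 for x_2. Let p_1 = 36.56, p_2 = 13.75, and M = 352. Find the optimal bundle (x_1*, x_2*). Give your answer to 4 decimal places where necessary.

x_1* = 4.4335, x_2* = 13.8116

Let x_1' = x_1−3, x_2' = x_2−10. MRS = x_2'/x_1' = p_1/p_2.
After buying the subsistence bundle (3, 10), a share 0.5 of the remaining income goes to x_1: x_1* = 3 + 0.5·(M − 3p_1 − 10p_2)/p_1.
Discretionary income = 352 − 3·36.56 − 10·13.75 = 104.82; x_1* = 3 + 0.5·104.82/36.56 = 4.4335; x_2* = 10 + 0.5·104.82/13.75 = 13.8116.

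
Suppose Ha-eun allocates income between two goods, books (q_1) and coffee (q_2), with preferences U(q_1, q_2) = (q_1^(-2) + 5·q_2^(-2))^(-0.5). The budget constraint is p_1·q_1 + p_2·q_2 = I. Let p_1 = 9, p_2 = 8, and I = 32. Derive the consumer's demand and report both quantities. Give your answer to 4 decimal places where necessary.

q_1* = 1.3777, q_2* = 2.4501

From the CES first-order condition, (1/5)·(q_2/q_1)^(3) = p_1/p_2.
Solve for the ratio: q_2/q_1 = [5·p_1/p_2]^(1/3).
Substitute q_2 = (q_2/q_1)·q_1 into the budget: q_1* = I/(p_1 + p_2·(q_2/q_1)).
Numerically q_2/q_1 = 1.778447, so q_1* = 32/(9 + 8·1.778447) = 1.3777 and q_2* = 1.778447·1.3777 = 2.4501.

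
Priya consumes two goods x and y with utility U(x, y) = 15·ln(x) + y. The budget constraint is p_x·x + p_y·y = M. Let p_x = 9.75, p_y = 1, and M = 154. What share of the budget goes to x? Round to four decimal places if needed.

share on x = 0.0974

Set MRS = p_x/p_y: (15/x)/1 = p_x/p_y.
So x*(p_x,p_y) = 15·p_y/p_x, independent of income; and y* = (M − 15·p_y)/p_y.
At the given prices: x* = 15·1/9.75 = 1.5385, and y* = 139.
Expenditure on x: 9.75·1.5385 = 15; share = 0.0974.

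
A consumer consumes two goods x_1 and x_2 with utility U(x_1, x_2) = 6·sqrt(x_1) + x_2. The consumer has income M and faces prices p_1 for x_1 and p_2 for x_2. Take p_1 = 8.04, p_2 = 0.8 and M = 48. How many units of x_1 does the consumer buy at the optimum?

x_1* = 0.0891

Thus x_1* = (3·p_2/p_1)² — independent of M — with the rest of income spent on x_2.
Plugging in: x_1* = (3·0.8/8.04)² = 0.0891.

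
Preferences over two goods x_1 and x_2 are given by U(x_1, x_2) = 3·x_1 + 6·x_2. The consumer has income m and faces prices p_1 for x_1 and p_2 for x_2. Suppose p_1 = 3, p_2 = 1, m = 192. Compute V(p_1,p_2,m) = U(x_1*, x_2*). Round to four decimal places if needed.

V = 1152

Linear utility — the consumer picks whichever good has higher MU/price: 3/3 = 1 vs 6/1 = 6.
x_2 gives more utility per dollar, so spend all income on x_2: x_2* = m/p_2, x_1* = 0.
Numerically: x_1* = 0, x_2* = 192.
Utility at the optimum: U(0, 192) = 1152.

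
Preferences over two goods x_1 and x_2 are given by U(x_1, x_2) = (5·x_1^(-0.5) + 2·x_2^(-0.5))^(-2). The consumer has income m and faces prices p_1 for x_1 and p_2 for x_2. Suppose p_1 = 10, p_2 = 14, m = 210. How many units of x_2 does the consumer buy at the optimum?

x_2* = 5.6677

With the ratio pinned down, the budget gives x_1* = m/(p_1 + p_2·(x_2/x_1)) and x_2* = (x_2/x_1)·x_1*.
Numerically x_2/x_1 = 0.433798, so x_1* = 210/(10 + 14·0.433798) = 13.0652 and x_2* = 0.433798·13.0652 = 5.6677.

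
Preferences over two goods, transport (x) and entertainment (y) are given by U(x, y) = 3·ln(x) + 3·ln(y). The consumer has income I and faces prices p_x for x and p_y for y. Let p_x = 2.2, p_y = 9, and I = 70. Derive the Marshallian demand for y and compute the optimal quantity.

At p_x=2.2, p_y=9, I=70: y* = 0.5·70/9 = 3.8889.

y* = 3.8889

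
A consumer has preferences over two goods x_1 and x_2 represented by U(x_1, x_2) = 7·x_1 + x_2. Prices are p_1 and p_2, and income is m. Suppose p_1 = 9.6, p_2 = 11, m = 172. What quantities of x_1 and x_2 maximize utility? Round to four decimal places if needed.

Linear utility — the consumer picks whichever good has higher MU/price: 7/9.6 = 0.7292 vs 1/11 = 0.0909.
x_1 gives more utility per dollar, so spend all income on x_1: x_1* = m/p_1, x_2* = 0.
Numerically: x_1* = 17.9167, x_2* = 0.

x_1* = 17.9167, x_2* = 0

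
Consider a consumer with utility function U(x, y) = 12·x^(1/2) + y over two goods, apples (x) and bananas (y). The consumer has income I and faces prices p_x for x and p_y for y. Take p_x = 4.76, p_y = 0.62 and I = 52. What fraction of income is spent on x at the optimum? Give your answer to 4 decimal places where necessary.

Utility is quasi-linear in y; the FOC for x is 6/√x = p_x/p_y.
Solve: √x = 6·p_y/p_x, so x*(p_x,p_y) = (6·p_y/p_x)², and y* = (I − p_x·x*)/p_y.
Plugging in: x* = (6·0.62/4.76)² = 0.6108, y* = 79.1819.
Expenditure on x: 4.76·0.6108 = 2.9072; share = 0.0559.

share on x = 0.0559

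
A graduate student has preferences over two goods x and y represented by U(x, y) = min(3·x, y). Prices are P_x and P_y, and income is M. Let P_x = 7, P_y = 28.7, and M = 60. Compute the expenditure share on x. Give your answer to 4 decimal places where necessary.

Leontief preferences: the optimum is at the kink where x/1 = y/3, i.e. y = 3·x.
Budget: P_x·x + P_y·3·x = M, so (P_x + 3·P_y)·x = M.
Demand: x*(P_x,P_y,M) = M/(P_x + 3·P_y), y* = 3·M/(P_x + 3·P_y).
Here 7 + 3·28.7 = 93.1, giving x* = 0.6445 and y* = 1.9334.
Expenditure on x: 7·0.6445 = 4.5113; share = 0.0752.

share on x = 0.0752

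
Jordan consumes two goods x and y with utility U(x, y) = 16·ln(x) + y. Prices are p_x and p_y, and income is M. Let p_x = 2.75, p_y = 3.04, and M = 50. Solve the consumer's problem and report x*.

So x*(p_x,p_y) = 16·p_y/p_x, independent of income; and y* = (M − 16·p_y)/p_y.
At the given prices: x* = 16·3.04/2.75 = 17.6873.

x* = 17.6873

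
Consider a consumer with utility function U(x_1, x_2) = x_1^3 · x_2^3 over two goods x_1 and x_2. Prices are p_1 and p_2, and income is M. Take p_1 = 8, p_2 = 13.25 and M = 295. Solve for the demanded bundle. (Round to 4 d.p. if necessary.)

x_1* = 18.4375, x_2* = 11.1321

Demand: x_1*(p_1,p_2,M) = 0.5·M/p_1 and x_2* = 0.5·M/p_2.
At p_1=8, p_2=13.25, M=295: x_1* = 0.5·295/8 = 18.4375, x_2* = 11.1321.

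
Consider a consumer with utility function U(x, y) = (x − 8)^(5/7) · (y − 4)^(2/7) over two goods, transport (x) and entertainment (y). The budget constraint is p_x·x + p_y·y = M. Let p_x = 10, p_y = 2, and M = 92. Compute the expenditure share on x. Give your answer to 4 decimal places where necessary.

share on x = 0.9006

MRS = (5/2)·(y−4)/(x−8). Tangency with p_x/p_y gives y−4 = (2/5)·(p_x/p_y)·(x−8).
Substituting into the budget: x* = 8 + 5/7·(M − 8·p_x − 4·p_y)/p_x, and y* = 4 + 2/7·(…)/p_y.
Discretionary income = 92 − 8·10 − 4·2 = 4; x* = 8 + 5/7·4/10 = 8.2857; y* = 4 + 2/7·4/2 = 4.5714.
Expenditure on x: 10·8.2857 = 82.8571; share = 0.9006.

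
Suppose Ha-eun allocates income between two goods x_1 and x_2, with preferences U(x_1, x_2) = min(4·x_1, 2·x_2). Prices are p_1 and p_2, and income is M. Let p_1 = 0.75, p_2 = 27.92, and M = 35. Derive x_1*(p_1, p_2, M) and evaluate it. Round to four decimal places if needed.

Leontief preferences: the optimum is at the kink where x_1/2 = x_2/4, i.e. x_2 = 2·x_1.
Budget: p_1·x_1 + p_2·2·x_1 = M, so (2·p_1 + 4·p_2)·x_1 = 2·M.
Demand: x_1*(p_1,p_2,M) = 2·M/(2·p_1 + 4·p_2), x_2* = 4·M/(2·p_1 + 4·p_2).
Here 2·0.75 + 4·27.92 = 113.18, giving x_1* = 0.6185.

x_1* = 0.6185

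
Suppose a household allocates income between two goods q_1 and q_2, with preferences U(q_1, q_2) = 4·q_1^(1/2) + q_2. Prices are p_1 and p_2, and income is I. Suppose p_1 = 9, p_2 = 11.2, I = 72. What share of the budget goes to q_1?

share on q_1 = 0.7743

Utility is quasi-linear in q_2; the FOC for q_1 is 2/√q_1 = p_1/p_2.
Solve: √q_1 = 2·p_2/p_1, so q_1*(p_1,p_2) = (2·p_2/p_1)², and q_2* = (I − p_1·q_1*)/p_2.
Plugging in: q_1* = (2·11.2/9)² = 6.1946, q_2* = 1.4508.
Expenditure on q_1: 9·6.1946 = 55.7511; share = 0.7743.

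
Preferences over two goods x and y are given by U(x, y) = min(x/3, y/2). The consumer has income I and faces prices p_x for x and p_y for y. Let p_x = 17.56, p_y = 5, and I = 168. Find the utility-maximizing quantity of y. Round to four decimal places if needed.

y* = 5.3606

Demand: x*(p_x,p_y,I) = 3·I/(3·p_x + 2·p_y), y* = 2·I/(3·p_x + 2·p_y).
Here 3·17.56 + 2·5 = 62.68, giving y* = 5.3606.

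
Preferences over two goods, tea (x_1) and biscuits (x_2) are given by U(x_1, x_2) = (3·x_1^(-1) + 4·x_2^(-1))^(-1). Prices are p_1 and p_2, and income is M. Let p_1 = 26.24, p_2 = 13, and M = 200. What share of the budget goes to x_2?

share on x_2 = 0.4484

With the ratio pinned down, the budget gives x_1* = M/(p_1 + p_2·(x_2/x_1)) and x_2* = (x_2/x_1)·x_1*.
Numerically x_2/x_1 = 1.640513, so x_1* = 200/(26.24 + 13·1.640513) = 4.2046 and x_2* = 1.640513·4.2046 = 6.8977.
Expenditure on x_2: 13·6.8977 = 89.6706; share = 0.4484.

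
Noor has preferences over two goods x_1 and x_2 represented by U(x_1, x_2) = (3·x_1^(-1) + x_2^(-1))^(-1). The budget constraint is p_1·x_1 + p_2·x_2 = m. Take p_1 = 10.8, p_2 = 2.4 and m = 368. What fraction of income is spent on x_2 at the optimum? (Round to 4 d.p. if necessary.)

share on x_2 = 0.2139

With the ratio pinned down, the budget gives x_1* = m/(p_1 + p_2·(x_2/x_1)) and x_2* = (x_2/x_1)·x_1*.
Numerically x_2/x_1 = 1.224745, so x_1* = 368/(10.8 + 2.4·1.224745) = 26.7843 and x_2* = 1.224745·26.7843 = 32.8039.
Expenditure on x_2: 2.4·32.8039 = 78.7295; share = 0.2139.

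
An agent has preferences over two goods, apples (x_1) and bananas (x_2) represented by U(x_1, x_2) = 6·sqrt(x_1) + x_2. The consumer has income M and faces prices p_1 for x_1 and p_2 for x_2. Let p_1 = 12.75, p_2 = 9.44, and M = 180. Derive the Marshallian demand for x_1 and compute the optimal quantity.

Plugging in: x_1* = (3·9.44/12.75)² = 4.9336.

x_1* = 4.9336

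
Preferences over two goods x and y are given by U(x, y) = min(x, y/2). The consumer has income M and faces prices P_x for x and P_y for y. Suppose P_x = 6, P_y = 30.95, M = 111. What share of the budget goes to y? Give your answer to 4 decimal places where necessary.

Leontief preferences: the optimum is at the kink where x/1 = y/2, i.e. y = 2·x.
Budget: P_x·x + P_y·2·x = M, so (P_x + 2·P_y)·x = M.
Demand: x*(P_x,P_y,M) = M/(P_x + 2·P_y), y* = 2·M/(P_x + 2·P_y).
Here 6 + 2·30.95 = 67.9, giving x* = 1.6348 and y* = 3.2695.
Expenditure on y: 30.95·3.2695 = 101.1915; share = 0.9116.

share on y = 0.9116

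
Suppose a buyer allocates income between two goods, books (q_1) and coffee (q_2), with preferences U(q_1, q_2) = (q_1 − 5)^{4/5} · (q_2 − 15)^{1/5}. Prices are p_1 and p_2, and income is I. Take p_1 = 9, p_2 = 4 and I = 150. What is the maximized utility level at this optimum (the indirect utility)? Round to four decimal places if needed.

V = 3.5652

This is Cobb-Douglas in (q_1−5, q_2−15): tangency gives 0.8·p_2·(q_2−15) = 0.2·p_1·(q_1−5).
Substituting into the budget: q_1* = 5 + 0.8·(I − 5·p_1 − 15·p_2)/p_1, and q_2* = 15 + 0.2·(…)/p_2.
Discretionary income = 150 − 5·9 − 15·4 = 45; q_1* = 5 + 0.8·45/9 = 9; q_2* = 15 + 0.2·45/4 = 17.25.
Utility at the optimum: U(9, 17.25) = 3.5652.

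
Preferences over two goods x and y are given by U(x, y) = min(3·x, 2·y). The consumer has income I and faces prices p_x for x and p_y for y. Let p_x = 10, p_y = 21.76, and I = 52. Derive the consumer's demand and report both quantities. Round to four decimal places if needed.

Leontief preferences: the optimum is at the kink where x/2 = y/3, i.e. y = (3/2)·x.
Budget: p_x·x + p_y·(3/2)·x = I, so (2·p_x + 3·p_y)·x = 2·I.
Demand: x*(p_x,p_y,I) = 2·I/(2·p_x + 3·p_y), y* = 3·I/(2·p_x + 3·p_y).
Here 2·10 + 3·21.76 = 85.28, giving x* = 1.2195 and y* = 1.8293.

x* = 1.2195, y* = 1.8293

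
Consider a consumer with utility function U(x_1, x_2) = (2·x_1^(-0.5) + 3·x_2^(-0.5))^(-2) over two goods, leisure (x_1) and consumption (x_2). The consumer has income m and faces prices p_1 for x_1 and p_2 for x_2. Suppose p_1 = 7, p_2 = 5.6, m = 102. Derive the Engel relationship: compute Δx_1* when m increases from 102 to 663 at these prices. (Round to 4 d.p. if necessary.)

MU_x_1 ∝ 2·x_1^(-1.5), MU_x_2 ∝ 3·x_2^(-1.5), so MRS = (2/3)·(x_2/x_1)^(1.5) = p_1/p_2.
Hence x_2/x_1 = ((3/2)·p_1/p_2)^(1/(1.5)), i.e. raised to the 2/3 power.
With the ratio pinned down, the budget gives x_1* = m/(p_1 + p_2·(x_2/x_1)) and x_2* = (x_2/x_1)·x_1*.
Numerically x_2/x_1 = 1.52055, so x_1* = 102/(7 + 5.6·1.52055) = 6.5742.
At m' = 663: x_1* = 42.7326. Change: 42.7326 − 6.5742 = 36.1584.

Δx_1* = 36.1584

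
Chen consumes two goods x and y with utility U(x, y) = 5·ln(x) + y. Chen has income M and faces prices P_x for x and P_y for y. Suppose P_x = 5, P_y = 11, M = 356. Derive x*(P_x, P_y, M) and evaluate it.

Set MRS = P_x/P_y: (5/x)/1 = P_x/P_y.
So x*(P_x,P_y) = 5·P_y/P_x, independent of income; and y* = (M − 5·P_y)/P_y.
At the given prices: x* = 5·11/5 = 11.

x* = 11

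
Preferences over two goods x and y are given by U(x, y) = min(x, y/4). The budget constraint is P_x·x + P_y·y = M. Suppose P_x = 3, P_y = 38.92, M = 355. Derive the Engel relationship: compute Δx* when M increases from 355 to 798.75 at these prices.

With perfect complements, no substitution: consume in ratio x:y = 1:4.
Budget: P_x·x + P_y·4·x = M, so (P_x + 4·P_y)·x = M.
Demand: x*(P_x,P_y,M) = M/(P_x + 4·P_y), y* = 4·M/(P_x + 4·P_y).
Here 3 + 4·38.92 = 158.68, giving x* = 2.2372.
At M' = 798.75: x* = 5.0337. Change: 5.0337 − 2.2372 = 2.7965.

Δx* = 2.7965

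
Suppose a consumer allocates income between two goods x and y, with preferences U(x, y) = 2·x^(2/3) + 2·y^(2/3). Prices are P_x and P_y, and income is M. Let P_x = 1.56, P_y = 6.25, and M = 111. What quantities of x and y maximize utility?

Numerically y/x = 0.01555, so x* = 111/(1.56 + 6.25·0.01555) = 66.9809 and y* = 0.01555·66.9809 = 1.0416.

x* = 66.9809, y* = 1.0416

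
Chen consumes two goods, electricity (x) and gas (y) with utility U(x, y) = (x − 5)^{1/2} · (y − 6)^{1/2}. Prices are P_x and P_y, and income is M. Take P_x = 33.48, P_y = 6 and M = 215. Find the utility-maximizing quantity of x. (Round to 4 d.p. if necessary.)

Substituting into the budget: x* = 5 + 0.5·(M − 5·P_x − 6·P_y)/P_x, and y* = 6 + 0.5·(…)/P_y.
Discretionary income = 215 − 5·33.48 − 6·6 = 11.6; x* = 5 + 0.5·11.6/33.48 = 5.1732.

x* = 5.1732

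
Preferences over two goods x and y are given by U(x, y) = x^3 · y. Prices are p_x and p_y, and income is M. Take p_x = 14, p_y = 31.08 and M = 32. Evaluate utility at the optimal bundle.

MU_x/MU_y = (3·y)/(x); tangency sets this equal to p_x/p_y.
Rearranging, p_y·y = (1/3)·p_x·x. Substituting into the budget gives p_x·x·(1 + (1/3)) = M.
Demand: x*(p_x,p_y,M) = 0.75·M/p_x and y* = 0.25·M/p_y.
At p_x=14, p_y=31.08, M=32: x* = 0.75·32/14 = 1.7143, y* = 0.2574.
Utility at the optimum: U(1.7143, 0.2574) = 1.2968.

V = 1.2968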